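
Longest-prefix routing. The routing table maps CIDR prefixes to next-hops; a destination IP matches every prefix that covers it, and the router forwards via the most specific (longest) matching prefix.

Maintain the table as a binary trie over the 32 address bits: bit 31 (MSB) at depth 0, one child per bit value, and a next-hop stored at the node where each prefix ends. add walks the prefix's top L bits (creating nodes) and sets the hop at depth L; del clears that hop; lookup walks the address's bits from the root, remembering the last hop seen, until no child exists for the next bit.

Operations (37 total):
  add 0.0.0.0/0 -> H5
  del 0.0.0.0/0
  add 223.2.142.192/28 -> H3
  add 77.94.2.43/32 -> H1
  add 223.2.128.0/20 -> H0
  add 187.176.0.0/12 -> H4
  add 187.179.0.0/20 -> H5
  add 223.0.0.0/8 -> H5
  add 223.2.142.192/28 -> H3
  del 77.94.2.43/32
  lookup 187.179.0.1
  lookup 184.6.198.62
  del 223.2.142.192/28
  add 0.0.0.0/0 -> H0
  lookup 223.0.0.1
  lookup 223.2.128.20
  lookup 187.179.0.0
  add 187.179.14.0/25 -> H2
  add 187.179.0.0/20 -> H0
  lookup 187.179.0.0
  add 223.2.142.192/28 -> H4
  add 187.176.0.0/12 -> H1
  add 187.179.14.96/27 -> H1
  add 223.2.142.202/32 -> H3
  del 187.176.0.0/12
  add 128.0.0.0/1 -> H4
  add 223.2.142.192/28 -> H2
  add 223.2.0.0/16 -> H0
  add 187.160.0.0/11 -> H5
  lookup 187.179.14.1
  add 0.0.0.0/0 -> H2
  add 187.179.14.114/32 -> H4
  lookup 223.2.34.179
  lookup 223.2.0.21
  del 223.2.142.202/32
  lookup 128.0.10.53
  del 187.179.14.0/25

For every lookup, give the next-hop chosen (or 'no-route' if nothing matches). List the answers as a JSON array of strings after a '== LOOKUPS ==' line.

Trace:
  add 0.0.0.0/0 -> H5 at depth 0
  - 0.0.0.0/0 clear@0
  add 223.2.142.192/28 -> H3 at depth 28
  add 77.94.2.43/32 -> H1 at depth 32
  add 223.2.128.0/20 -> H0 at depth 20
  add 187.176.0.0/12 -> H4 at depth 12
  add 187.179.0.0/20 -> H5 at depth 20
  add 223.0.0.0/8 -> H5 at depth 8
  add 223.2.142.192/28 -> H3 at depth 28
  - 77.94.2.43/32 clear@32
  Q 187.179.0.1: descend 10111011101100110000 ; hops seen [H4,H5] ; pick H5
  Q 184.6.198.62: descend 101110 ; hops seen [∅] ; pick no-route
  - 223.2.142.192/28 clear@28
  add 0.0.0.0/0 -> H0 at depth 0
  Q 223.0.0.1: descend 11011111000000 ; hops seen [H0,H5] ; pick H5
  Q 223.2.128.20: descend 11011111000000101000 ; hops seen [H0,H5,H0] ; pick H0
  Q 187.179.0.0: descend 10111011101100110000 ; hops seen [H0,H4,H5] ; pick H5
  add 187.179.14.0/25 -> H2 at depth 25
  add 187.179.0.0/20 -> H0 at depth 20
  Q 187.179.0.0: descend 10111011101100110000 ; hops seen [H0,H4,H0] ; pick H0
  add 223.2.142.192/28 -> H4 at depth 28
  add 187.176.0.0/12 -> H1 at depth 12
  add 187.179.14.96/27 -> H1 at depth 27
  add 223.2.142.202/32 -> H3 at depth 32
  - 187.176.0.0/12 clear@12
  add 128.0.0.0/1 -> H4 at depth 1
  add 223.2.142.192/28 -> H2 at depth 28
  add 223.2.0.0/16 -> H0 at depth 16
  add 187.160.0.0/11 -> H5 at depth 11
  Q 187.179.14.1: descend 1011101110110011000011100 ; hops seen [H0,H4,H5,H0,H2] ; pick H2
  add 0.0.0.0/0 -> H2 at depth 0
  add 187.179.14.114/32 -> H4 at depth 32
  Q 223.2.34.179: descend 1101111100000010 ; hops seen [H2,H4,H5,H0] ; pick H0
  Q 223.2.0.21: descend 1101111100000010 ; hops seen [H2,H4,H5,H0] ; pick H0
  - 223.2.142.202/32 clear@32
  Q 128.0.10.53: descend 10 ; hops seen [H2,H4] ; pick H4
  - 187.179.14.0/25 clear@25

== LOOKUPS ==
["H5","no-route","H5","H0","H5","H0","H2","H0","H0","H4"]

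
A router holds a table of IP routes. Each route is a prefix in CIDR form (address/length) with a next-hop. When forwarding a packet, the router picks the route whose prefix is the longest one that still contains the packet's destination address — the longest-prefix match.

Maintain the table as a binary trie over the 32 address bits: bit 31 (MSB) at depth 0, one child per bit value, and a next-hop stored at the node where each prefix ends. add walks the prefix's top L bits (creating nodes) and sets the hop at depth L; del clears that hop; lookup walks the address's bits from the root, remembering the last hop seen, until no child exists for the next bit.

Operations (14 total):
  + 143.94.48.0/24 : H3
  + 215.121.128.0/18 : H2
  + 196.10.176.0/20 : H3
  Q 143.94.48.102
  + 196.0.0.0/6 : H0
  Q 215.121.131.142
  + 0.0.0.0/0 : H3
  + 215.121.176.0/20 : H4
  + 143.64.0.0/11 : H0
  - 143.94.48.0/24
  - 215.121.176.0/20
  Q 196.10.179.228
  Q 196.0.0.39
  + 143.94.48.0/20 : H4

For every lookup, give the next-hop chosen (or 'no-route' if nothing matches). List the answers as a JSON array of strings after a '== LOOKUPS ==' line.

Apply in order:
  + 143.94.48.0/24 (H3) depth=24
  + 215.121.128.0/18 (H2) depth=18
  + 196.10.176.0/20 (H3) depth=20
  lookup 143.94.48.102: bits 100011110101111000110000 walk d0:-→d1:-→d2:-→d3:-→d4:-→d5:-→d6:-→d7:-→d8:-→d9:-→d10:-→d11:-→d12:-→d13:-→d14:-→d15:-→d16:-→d17:-→d18:-→d19:-→d20:-→d21:-→d22:-→d23:-→d24:H3 -> H3
  + 196.0.0.0/6 (H0) depth=6
  lookup 215.121.131.142: bits 110101110111100110 walk d0:-→d1:-→d2:-→d3:-→d4:-→d5:-→d6:-→d7:-→d8:-→d9:-→d10:-→d11:-→d12:-→d13:-→d14:-→d15:-→d16:-→d17:-→d18:H2 -> H2
  + 0.0.0.0/0 (H3) depth=0
  + 215.121.176.0/20 (H4) depth=20
  + 143.64.0.0/11 (H0) depth=11
  - 143.94.48.0/24 clear@24
  - 215.121.176.0/20 clear@20
  lookup 196.10.179.228: bits 11000100000010101011 walk d0:H3→d1:-→d2:-→d3:-→d4:-→d5:-→d6:H0→d7:-→d8:-→d9:-→d10:-→d11:-→d12:-→d13:-→d14:-→d15:-→d16:-→d17:-→d18:-→d19:-→d20:H3 -> H3
  lookup 196.0.0.39: bits 110001000000 walk d0:H3→d1:-→d2:-→d3:-→d4:-→d5:-→d6:H0→d7:-→d8:-→d9:-→d10:-→d11:-→d12:- -> H0
  + 143.94.48.0/20 (H4) depth=20

== LOOKUPS ==
["H3","H2","H3","H0"]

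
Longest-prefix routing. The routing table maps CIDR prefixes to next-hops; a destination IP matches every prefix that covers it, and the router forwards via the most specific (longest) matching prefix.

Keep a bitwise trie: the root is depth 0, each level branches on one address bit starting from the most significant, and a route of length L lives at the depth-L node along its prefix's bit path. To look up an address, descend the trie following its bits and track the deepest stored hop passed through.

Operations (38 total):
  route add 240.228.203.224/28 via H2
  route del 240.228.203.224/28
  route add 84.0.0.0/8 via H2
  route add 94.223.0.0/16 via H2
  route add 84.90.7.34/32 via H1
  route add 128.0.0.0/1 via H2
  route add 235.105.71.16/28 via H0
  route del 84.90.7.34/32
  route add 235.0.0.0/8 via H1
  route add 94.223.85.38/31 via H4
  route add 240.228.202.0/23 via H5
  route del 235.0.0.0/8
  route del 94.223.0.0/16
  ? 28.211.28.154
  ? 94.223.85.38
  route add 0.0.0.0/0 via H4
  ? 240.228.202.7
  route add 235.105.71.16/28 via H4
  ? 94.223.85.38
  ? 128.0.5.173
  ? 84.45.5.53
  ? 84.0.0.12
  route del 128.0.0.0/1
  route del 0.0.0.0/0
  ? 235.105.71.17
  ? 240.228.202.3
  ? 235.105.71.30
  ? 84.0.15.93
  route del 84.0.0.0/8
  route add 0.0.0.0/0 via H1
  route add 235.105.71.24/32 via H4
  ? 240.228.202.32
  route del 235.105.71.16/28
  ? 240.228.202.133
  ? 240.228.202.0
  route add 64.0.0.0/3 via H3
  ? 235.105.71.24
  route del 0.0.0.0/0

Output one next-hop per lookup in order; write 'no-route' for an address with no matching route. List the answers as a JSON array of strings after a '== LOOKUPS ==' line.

Process each operation:
  add 240.228.203.224/28 -> H2 at depth 28
  del 240.228.203.224/28 (clear depth 28)
  add 84.0.0.0/8 -> H2 at depth 8
  add 94.223.0.0/16 -> H2 at depth 16
  add 84.90.7.34/32 -> H1 at depth 32
  add 128.0.0.0/1 -> H2 at depth 1
  add 235.105.71.16/28 -> H0 at depth 28
  del 84.90.7.34/32 (clear depth 32)
  add 235.0.0.0/8 -> H1 at depth 8
  add 94.223.85.38/31 -> H4 at depth 31
  add 240.228.202.0/23 -> H5 at depth 23
  del 235.0.0.0/8 (clear depth 8)
  del 94.223.0.0/16 (clear depth 16)
  lookup 28.211.28.154: bits 0 walk d0:-→d1:- -> no-route
  lookup 94.223.85.38: bits 0101111011011111010101010010011 walk d0:-→d1:-→d2:-→d3:-→d4:-→d5:-→d6:-→d7:-→d8:-→d9:-→d10:-→d11:-→d12:-→d13:-→d14:-→d15:-→d16:-→d17:-→d18:-→d19:-→d20:-→d21:-→d22:-→d23:-→d24:-→d25:-→d26:-→d27:-→d28:-→d29:-→d30:-→d31:H4 -> H4
  add 0.0.0.0/0 -> H4 at depth 0
  lookup 240.228.202.7: bits 11110000111001001100101 walk d0:H4→d1:H2→d2:-→d3:-→d4:-→d5:-→d6:-→d7:-→d8:-→d9:-→d10:-→d11:-→d12:-→d13:-→d14:-→d15:-→d16:-→d17:-→d18:-→d19:-→d20:-→d21:-→d22:-→d23:H5 -> H5
  add 235.105.71.16/28 -> H4 at depth 28
  lookup 94.223.85.38: bits 0101111011011111010101010010011 walk d0:H4→d1:-→d2:-→d3:-→d4:-→d5:-→d6:-→d7:-→d8:-→d9:-→d10:-→d11:-→d12:-→d13:-→d14:-→d15:-→d16:-→d17:-→d18:-→d19:-→d20:-→d21:-→d22:-→d23:-→d24:-→d25:-→d26:-→d27:-→d28:-→d29:-→d30:-→d31:H4 -> H4
  lookup 128.0.5.173: bits 1 walk d0:H4→d1:H2 -> H2
  lookup 84.45.5.53: bits 010101000 walk d0:H4→d1:-→d2:-→d3:-→d4:-→d5:-→d6:-→d7:-→d8:H2→d9:- -> H2
  lookup 84.0.0.12: bits 010101000 walk d0:H4→d1:-→d2:-→d3:-→d4:-→d5:-→d6:-→d7:-→d8:H2→d9:- -> H2
  del 128.0.0.0/1 (clear depth 1)
  del 0.0.0.0/0 (clear depth 0)
  lookup 235.105.71.17: bits 1110101101101001010001110001 walk d0:-→d1:-→d2:-→d3:-→d4:-→d5:-→d6:-→d7:-→d8:-→d9:-→d10:-→d11:-→d12:-→d13:-→d14:-→d15:-→d16:-→d17:-→d18:-→d19:-→d20:-→d21:-→d22:-→d23:-→d24:-→d25:-→d26:-→d27:-→d28:H4 -> H4
  lookup 240.228.202.3: bits 11110000111001001100101 walk d0:-→d1:-→d2:-→d3:-→d4:-→d5:-→d6:-→d7:-→d8:-→d9:-→d10:-→d11:-→d12:-→d13:-→d14:-→d15:-→d16:-→d17:-→d18:-→d19:-→d20:-→d21:-→d22:-→d23:H5 -> H5
  lookup 235.105.71.30: bits 1110101101101001010001110001 walk d0:-→d1:-→d2:-→d3:-→d4:-→d5:-→d6:-→d7:-→d8:-→d9:-→d10:-→d11:-→d12:-→d13:-→d14:-→d15:-→d16:-→d17:-→d18:-→d19:-→d20:-→d21:-→d22:-→d23:-→d24:-→d25:-→d26:-→d27:-→d28:H4 -> H4
  lookup 84.0.15.93: bits 010101000 walk d0:-→d1:-→d2:-→d3:-→d4:-→d5:-→d6:-→d7:-→d8:H2→d9:- -> H2
  del 84.0.0.0/8 (clear depth 8)
  add 0.0.0.0/0 -> H1 at depth 0
  add 235.105.71.24/32 -> H4 at depth 32
  lookup 240.228.202.32: bits 11110000111001001100101 walk d0:H1→d1:-→d2:-→d3:-→d4:-→d5:-→d6:-→d7:-→d8:-→d9:-→d10:-→d11:-→d12:-→d13:-→d14:-→d15:-→d16:-→d17:-→d18:-→d19:-→d20:-→d21:-→d22:-→d23:H5 -> H5
  del 235.105.71.16/28 (clear depth 28)
  lookup 240.228.202.133: bits 11110000111001001100101 walk d0:H1→d1:-→d2:-→d3:-→d4:-→d5:-→d6:-→d7:-→d8:-→d9:-→d10:-→d11:-→d12:-→d13:-→d14:-→d15:-→d16:-→d17:-→d18:-→d19:-→d20:-→d21:-→d22:-→d23:H5 -> H5
  lookup 240.228.202.0: bits 11110000111001001100101 walk d0:H1→d1:-→d2:-→d3:-→d4:-→d5:-→d6:-→d7:-→d8:-→d9:-→d10:-→d11:-→d12:-→d13:-→d14:-→d15:-→d16:-→d17:-→d18:-→d19:-→d20:-→d21:-→d22:-→d23:H5 -> H5
  add 64.0.0.0/3 -> H3 at depth 3
  lookup 235.105.71.24: bits 11101011011010010100011100011000 walk d0:H1→d1:-→d2:-→d3:-→d4:-→d5:-→d6:-→d7:-→d8:-→d9:-→d10:-→d11:-→d12:-→d13:-→d14:-→d15:-→d16:-→d17:-→d18:-→d19:-→d20:-→d21:-→d22:-→d23:-→d24:-→d25:-→d26:-→d27:-→d28:-→d29:-→d30:-→d31:-→d32:H4 -> H4
  del 0.0.0.0/0 (clear depth 0)

== LOOKUPS ==
["no-route","H4","H5","H4","H2","H2","H2","H4","H5","H4","H2","H5","H5","H5","H4"]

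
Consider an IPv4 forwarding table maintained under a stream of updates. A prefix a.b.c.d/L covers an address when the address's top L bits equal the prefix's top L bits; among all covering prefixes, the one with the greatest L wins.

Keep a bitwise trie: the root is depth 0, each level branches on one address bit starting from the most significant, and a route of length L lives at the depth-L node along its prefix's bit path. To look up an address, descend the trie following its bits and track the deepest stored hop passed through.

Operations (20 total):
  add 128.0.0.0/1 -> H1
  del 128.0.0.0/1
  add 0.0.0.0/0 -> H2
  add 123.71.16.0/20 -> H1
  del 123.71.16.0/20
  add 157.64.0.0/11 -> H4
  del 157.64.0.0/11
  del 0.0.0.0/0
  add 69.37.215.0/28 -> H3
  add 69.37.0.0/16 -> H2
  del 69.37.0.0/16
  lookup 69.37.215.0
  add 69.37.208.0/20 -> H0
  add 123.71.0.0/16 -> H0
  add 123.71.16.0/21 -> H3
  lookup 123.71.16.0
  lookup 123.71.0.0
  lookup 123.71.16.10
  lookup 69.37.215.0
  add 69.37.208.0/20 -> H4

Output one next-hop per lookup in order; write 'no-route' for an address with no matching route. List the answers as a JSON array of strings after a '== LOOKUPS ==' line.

Apply in order:
  add 128.0.0.0/1 -> H1 at depth 1
  - 128.0.0.0/1 clear@1
  add 0.0.0.0/0 -> H2 at depth 0
  add 123.71.16.0/20 -> H1 at depth 20
  - 123.71.16.0/20 clear@20
  add 157.64.0.0/11 -> H4 at depth 11
  - 157.64.0.0/11 clear@11
  - 0.0.0.0/0 clear@0
  add 69.37.215.0/28 -> H3 at depth 28
  add 69.37.0.0/16 -> H2 at depth 16
  - 69.37.0.0/16 clear@16
  Q 69.37.215.0: descend 0100010100100101110101110000 ; hops seen [H3] ; pick H3
  add 69.37.208.0/20 -> H0 at depth 20
  add 123.71.0.0/16 -> H0 at depth 16
  add 123.71.16.0/21 -> H3 at depth 21
  Q 123.71.16.0: descend 011110110100011100010 ; hops seen [H0,H3] ; pick H3
  Q 123.71.0.0: descend 0111101101000111000 ; hops seen [H0] ; pick H0
  Q 123.71.16.10: descend 011110110100011100010 ; hops seen [H0,H3] ; pick H3
  Q 69.37.215.0: descend 0100010100100101110101110000 ; hops seen [H0,H3] ; pick H3
  add 69.37.208.0/20 -> H4 at depth 20

== LOOKUPS ==
["H3","H3","H0","H3","H3"]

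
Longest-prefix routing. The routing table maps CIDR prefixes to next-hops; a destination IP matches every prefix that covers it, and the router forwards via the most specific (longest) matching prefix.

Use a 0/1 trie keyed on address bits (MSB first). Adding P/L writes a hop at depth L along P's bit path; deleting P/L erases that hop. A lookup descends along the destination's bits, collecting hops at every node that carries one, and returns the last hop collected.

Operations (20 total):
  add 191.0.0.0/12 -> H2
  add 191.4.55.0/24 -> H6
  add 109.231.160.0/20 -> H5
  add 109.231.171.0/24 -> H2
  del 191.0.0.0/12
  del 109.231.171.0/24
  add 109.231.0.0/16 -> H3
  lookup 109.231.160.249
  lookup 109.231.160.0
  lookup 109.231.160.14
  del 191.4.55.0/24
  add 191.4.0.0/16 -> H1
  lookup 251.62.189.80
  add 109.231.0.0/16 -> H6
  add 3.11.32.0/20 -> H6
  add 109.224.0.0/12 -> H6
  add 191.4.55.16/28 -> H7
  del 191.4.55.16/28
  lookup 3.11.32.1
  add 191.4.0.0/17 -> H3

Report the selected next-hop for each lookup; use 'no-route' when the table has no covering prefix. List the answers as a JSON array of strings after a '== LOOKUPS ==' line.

Process each operation:
  add 191.0.0.0/12 -> H2 at depth 12
  add 191.4.55.0/24 -> H6 at depth 24
  add 109.231.160.0/20 -> H5 at depth 20
  add 109.231.171.0/24 -> H2 at depth 24
  - 191.0.0.0/12 clear@12
  - 109.231.171.0/24 clear@24
  add 109.231.0.0/16 -> H3 at depth 16
  ? 109.231.160.249  path d0:-→d1:-→d2:-→d3:-→d4:-→d5:-→d6:-→d7:-→d8:-→d9:-→d10:-→d11:-→d12:-→d13:-→d14:-→d15:-→d16:H3→d17:-→d18:-→d19:-→d20:H5  best=H5
  ? 109.231.160.0  path d0:-→d1:-→d2:-→d3:-→d4:-→d5:-→d6:-→d7:-→d8:-→d9:-→d10:-→d11:-→d12:-→d13:-→d14:-→d15:-→d16:H3→d17:-→d18:-→d19:-→d20:H5  best=H5
  ? 109.231.160.14  path d0:-→d1:-→d2:-→d3:-→d4:-→d5:-→d6:-→d7:-→d8:-→d9:-→d10:-→d11:-→d12:-→d13:-→d14:-→d15:-→d16:H3→d17:-→d18:-→d19:-→d20:H5  best=H5
  - 191.4.55.0/24 clear@24
  add 191.4.0.0/16 -> H1 at depth 16
  ? 251.62.189.80  path d0:-→d1:-  best=no-route
  add 109.231.0.0/16 -> H6 at depth 16
  add 3.11.32.0/20 -> H6 at depth 20
  add 109.224.0.0/12 -> H6 at depth 12
  add 191.4.55.16/28 -> H7 at depth 28
  - 191.4.55.16/28 clear@28
  ? 3.11.32.1  path d0:-→d1:-→d2:-→d3:-→d4:-→d5:-→d6:-→d7:-→d8:-→d9:-→d10:-→d11:-→d12:-→d13:-→d14:-→d15:-→d16:-→d17:-→d18:-→d19:-→d20:H6  best=H6
  add 191.4.0.0/17 -> H3 at depth 17

== LOOKUPS ==
["H5","H5","H5","no-route","H6"]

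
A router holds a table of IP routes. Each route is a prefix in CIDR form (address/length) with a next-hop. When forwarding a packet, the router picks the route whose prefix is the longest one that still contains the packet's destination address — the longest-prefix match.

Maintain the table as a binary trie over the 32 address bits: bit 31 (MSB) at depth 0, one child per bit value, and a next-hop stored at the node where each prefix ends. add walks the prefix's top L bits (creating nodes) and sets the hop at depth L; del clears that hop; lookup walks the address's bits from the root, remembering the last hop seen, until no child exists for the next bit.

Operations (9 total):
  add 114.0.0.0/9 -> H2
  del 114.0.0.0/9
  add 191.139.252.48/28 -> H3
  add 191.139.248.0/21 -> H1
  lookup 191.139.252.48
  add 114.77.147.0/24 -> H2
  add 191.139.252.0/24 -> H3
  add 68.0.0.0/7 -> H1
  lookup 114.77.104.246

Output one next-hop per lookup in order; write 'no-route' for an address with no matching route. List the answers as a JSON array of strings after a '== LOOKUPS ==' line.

Process each operation:
  add 114.0.0.0/9 -> H2 at depth 9
  - 114.0.0.0/9 clear@9
  add 191.139.252.48/28 -> H3 at depth 28
  add 191.139.248.0/21 -> H1 at depth 21
  Q 191.139.252.48: descend 1011111110001011111111000011 ; hops seen [H1,H3] ; pick H3
  add 114.77.147.0/24 -> H2 at depth 24
  add 191.139.252.0/24 -> H3 at depth 24
  add 68.0.0.0/7 -> H1 at depth 7
  Q 114.77.104.246: descend 0111001001001101 ; hops seen [∅] ; pick no-route

== LOOKUPS ==
["H3","no-route"]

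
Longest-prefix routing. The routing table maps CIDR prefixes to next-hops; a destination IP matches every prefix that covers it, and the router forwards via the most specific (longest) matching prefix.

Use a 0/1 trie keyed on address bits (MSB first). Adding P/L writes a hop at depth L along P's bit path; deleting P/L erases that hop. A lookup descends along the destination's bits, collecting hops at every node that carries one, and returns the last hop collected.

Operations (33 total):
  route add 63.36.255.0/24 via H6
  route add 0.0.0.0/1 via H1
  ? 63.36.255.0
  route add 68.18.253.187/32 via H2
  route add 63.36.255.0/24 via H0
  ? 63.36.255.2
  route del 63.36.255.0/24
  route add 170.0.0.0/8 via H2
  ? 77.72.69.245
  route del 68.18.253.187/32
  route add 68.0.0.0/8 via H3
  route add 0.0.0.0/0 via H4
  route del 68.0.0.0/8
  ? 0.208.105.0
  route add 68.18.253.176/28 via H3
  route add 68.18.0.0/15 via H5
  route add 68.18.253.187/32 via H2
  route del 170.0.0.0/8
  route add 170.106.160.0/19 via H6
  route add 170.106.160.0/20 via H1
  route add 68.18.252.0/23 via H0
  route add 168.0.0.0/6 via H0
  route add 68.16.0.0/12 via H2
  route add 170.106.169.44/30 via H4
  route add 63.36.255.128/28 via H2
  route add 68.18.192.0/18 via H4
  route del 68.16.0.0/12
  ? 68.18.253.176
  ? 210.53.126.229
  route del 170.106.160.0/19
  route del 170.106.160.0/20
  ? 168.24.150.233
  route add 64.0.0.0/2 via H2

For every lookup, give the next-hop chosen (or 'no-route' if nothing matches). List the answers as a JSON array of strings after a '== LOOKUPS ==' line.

Trace:
  + 63.36.255.0/24 (H6) depth=24
  + 0.0.0.0/1 (H1) depth=1
  Q 63.36.255.0: descend 001111110010010011111111 ; hops seen [H1,H6] ; pick H6
  + 68.18.253.187/32 (H2) depth=32
  + 63.36.255.0/24 (H0) depth=24
  Q 63.36.255.2: descend 001111110010010011111111 ; hops seen [H1,H0] ; pick H0
  - 63.36.255.0/24 clear@24
  + 170.0.0.0/8 (H2) depth=8
  Q 77.72.69.245: descend 0100 ; hops seen [H1] ; pick H1
  - 68.18.253.187/32 clear@32
  + 68.0.0.0/8 (H3) depth=8
  + 0.0.0.0/0 (H4) depth=0
  - 68.0.0.0/8 clear@8
  Q 0.208.105.0: descend 00 ; hops seen [H4,H1] ; pick H1
  + 68.18.253.176/28 (H3) depth=28
  + 68.18.0.0/15 (H5) depth=15
  + 68.18.253.187/32 (H2) depth=32
  - 170.0.0.0/8 clear@8
  + 170.106.160.0/19 (H6) depth=19
  + 170.106.160.0/20 (H1) depth=20
  + 68.18.252.0/23 (H0) depth=23
  + 168.0.0.0/6 (H0) depth=6
  + 68.16.0.0/12 (H2) depth=12
  + 170.106.169.44/30 (H4) depth=30
  + 63.36.255.128/28 (H2) depth=28
  + 68.18.192.0/18 (H4) depth=18
  - 68.16.0.0/12 clear@12
  Q 68.18.253.176: descend 0100010000010010111111011011 ; hops seen [H4,H1,H5,H4,H0,H3] ; pick H3
  Q 210.53.126.229: descend 1 ; hops seen [H4] ; pick H4
  - 170.106.160.0/19 clear@19
  - 170.106.160.0/20 clear@20
  Q 168.24.150.233: descend 101010 ; hops seen [H4,H0] ; pick H0
  + 64.0.0.0/2 (H2) depth=2

== LOOKUPS ==
["H6","H0","H1","H1","H3","H4","H0"]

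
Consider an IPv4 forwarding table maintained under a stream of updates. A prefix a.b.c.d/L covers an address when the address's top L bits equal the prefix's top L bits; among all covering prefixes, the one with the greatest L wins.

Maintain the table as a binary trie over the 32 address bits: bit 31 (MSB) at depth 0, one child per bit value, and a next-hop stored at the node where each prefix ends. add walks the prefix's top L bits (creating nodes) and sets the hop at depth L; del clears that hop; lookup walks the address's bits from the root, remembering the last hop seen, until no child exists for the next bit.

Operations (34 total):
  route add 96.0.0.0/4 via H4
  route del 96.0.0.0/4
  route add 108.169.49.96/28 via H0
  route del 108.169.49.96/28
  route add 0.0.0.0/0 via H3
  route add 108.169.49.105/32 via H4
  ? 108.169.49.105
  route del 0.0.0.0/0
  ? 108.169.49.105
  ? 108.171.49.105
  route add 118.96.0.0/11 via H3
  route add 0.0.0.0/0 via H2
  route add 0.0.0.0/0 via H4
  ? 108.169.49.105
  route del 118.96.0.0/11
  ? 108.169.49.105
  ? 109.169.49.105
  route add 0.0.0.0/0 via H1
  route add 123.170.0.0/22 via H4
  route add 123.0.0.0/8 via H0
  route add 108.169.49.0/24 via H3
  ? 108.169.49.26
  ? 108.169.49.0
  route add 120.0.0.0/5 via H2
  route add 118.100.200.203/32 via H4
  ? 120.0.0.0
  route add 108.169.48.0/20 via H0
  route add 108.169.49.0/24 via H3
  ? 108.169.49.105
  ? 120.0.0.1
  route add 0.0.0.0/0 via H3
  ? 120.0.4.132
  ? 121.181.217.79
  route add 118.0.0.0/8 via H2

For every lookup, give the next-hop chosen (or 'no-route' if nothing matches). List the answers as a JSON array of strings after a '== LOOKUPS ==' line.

Trace:
  add 96.0.0.0/4 -> H4 at depth 4
  del 96.0.0.0/4 (clear depth 4)
  add 108.169.49.96/28 -> H0 at depth 28
  del 108.169.49.96/28 (clear depth 28)
  add 0.0.0.0/0 -> H3 at depth 0
  add 108.169.49.105/32 -> H4 at depth 32
  ? 108.169.49.105  path d0:H3→d1:-→d2:-→d3:-→d4:-→d5:-→d6:-→d7:-→d8:-→d9:-→d10:-→d11:-→d12:-→d13:-→d14:-→d15:-→d16:-→d17:-→d18:-→d19:-→d20:-→d21:-→d22:-→d23:-→d24:-→d25:-→d26:-→d27:-→d28:-→d29:-→d30:-→d31:-→d32:H4  best=H4
  del 0.0.0.0/0 (clear depth 0)
  ? 108.169.49.105  path d0:-→d1:-→d2:-→d3:-→d4:-→d5:-→d6:-→d7:-→d8:-→d9:-→d10:-→d11:-→d12:-→d13:-→d14:-→d15:-→d16:-→d17:-→d18:-→d19:-→d20:-→d21:-→d22:-→d23:-→d24:-→d25:-→d26:-→d27:-→d28:-→d29:-→d30:-→d31:-→d32:H4  best=H4
  ? 108.171.49.105  path d0:-→d1:-→d2:-→d3:-→d4:-→d5:-→d6:-→d7:-→d8:-→d9:-→d10:-→d11:-→d12:-→d13:-→d14:-  best=no-route
  add 118.96.0.0/11 -> H3 at depth 11
  add 0.0.0.0/0 -> H2 at depth 0
  add 0.0.0.0/0 -> H4 at depth 0
  ? 108.169.49.105  path d0:H4→d1:-→d2:-→d3:-→d4:-→d5:-→d6:-→d7:-→d8:-→d9:-→d10:-→d11:-→d12:-→d13:-→d14:-→d15:-→d16:-→d17:-→d18:-→d19:-→d20:-→d21:-→d22:-→d23:-→d24:-→d25:-→d26:-→d27:-→d28:-→d29:-→d30:-→d31:-→d32:H4  best=H4
  del 118.96.0.0/11 (clear depth 11)
  ? 108.169.49.105  path d0:H4→d1:-→d2:-→d3:-→d4:-→d5:-→d6:-→d7:-→d8:-→d9:-→d10:-→d11:-→d12:-→d13:-→d14:-→d15:-→d16:-→d17:-→d18:-→d19:-→d20:-→d21:-→d22:-→d23:-→d24:-→d25:-→d26:-→d27:-→d28:-→d29:-→d30:-→d31:-→d32:H4  best=H4
  ? 109.169.49.105  path d0:H4→d1:-→d2:-→d3:-→d4:-→d5:-→d6:-→d7:-  best=H4
  add 0.0.0.0/0 -> H1 at depth 0
  add 123.170.0.0/22 -> H4 at depth 22
  add 123.0.0.0/8 -> H0 at depth 8
  add 108.169.49.0/24 -> H3 at depth 24
  ? 108.169.49.26  path d0:H1→d1:-→d2:-→d3:-→d4:-→d5:-→d6:-→d7:-→d8:-→d9:-→d10:-→d11:-→d12:-→d13:-→d14:-→d15:-→d16:-→d17:-→d18:-→d19:-→d20:-→d21:-→d22:-→d23:-→d24:H3→d25:-  best=H3
  ? 108.169.49.0  path d0:H1→d1:-→d2:-→d3:-→d4:-→d5:-→d6:-→d7:-→d8:-→d9:-→d10:-→d11:-→d12:-→d13:-→d14:-→d15:-→d16:-→d17:-→d18:-→d19:-→d20:-→d21:-→d22:-→d23:-→d24:H3→d25:-  best=H3
  add 120.0.0.0/5 -> H2 at depth 5
  add 118.100.200.203/32 -> H4 at depth 32
  ? 120.0.0.0  path d0:H1→d1:-→d2:-→d3:-→d4:-→d5:H2→d6:-  best=H2
  add 108.169.48.0/20 -> H0 at depth 20
  add 108.169.49.0/24 -> H3 at depth 24
  ? 108.169.49.105  path d0:H1→d1:-→d2:-→d3:-→d4:-→d5:-→d6:-→d7:-→d8:-→d9:-→d10:-→d11:-→d12:-→d13:-→d14:-→d15:-→d16:-→d17:-→d18:-→d19:-→d20:H0→d21:-→d22:-→d23:-→d24:H3→d25:-→d26:-→d27:-→d28:-→d29:-→d30:-→d31:-→d32:H4  best=H4
  ? 120.0.0.1  path d0:H1→d1:-→d2:-→d3:-→d4:-→d5:H2→d6:-  best=H2
  add 0.0.0.0/0 -> H3 at depth 0
  ? 120.0.4.132  path d0:H3→d1:-→d2:-→d3:-→d4:-→d5:H2→d6:-  best=H2
  ? 121.181.217.79  path d0:H3→d1:-→d2:-→d3:-→d4:-→d5:H2→d6:-  best=H2
  add 118.0.0.0/8 -> H2 at depth 8

== LOOKUPS ==
["H4","H4","no-route","H4","H4","H4","H3","H3","H2","H4","H2","H2","H2"]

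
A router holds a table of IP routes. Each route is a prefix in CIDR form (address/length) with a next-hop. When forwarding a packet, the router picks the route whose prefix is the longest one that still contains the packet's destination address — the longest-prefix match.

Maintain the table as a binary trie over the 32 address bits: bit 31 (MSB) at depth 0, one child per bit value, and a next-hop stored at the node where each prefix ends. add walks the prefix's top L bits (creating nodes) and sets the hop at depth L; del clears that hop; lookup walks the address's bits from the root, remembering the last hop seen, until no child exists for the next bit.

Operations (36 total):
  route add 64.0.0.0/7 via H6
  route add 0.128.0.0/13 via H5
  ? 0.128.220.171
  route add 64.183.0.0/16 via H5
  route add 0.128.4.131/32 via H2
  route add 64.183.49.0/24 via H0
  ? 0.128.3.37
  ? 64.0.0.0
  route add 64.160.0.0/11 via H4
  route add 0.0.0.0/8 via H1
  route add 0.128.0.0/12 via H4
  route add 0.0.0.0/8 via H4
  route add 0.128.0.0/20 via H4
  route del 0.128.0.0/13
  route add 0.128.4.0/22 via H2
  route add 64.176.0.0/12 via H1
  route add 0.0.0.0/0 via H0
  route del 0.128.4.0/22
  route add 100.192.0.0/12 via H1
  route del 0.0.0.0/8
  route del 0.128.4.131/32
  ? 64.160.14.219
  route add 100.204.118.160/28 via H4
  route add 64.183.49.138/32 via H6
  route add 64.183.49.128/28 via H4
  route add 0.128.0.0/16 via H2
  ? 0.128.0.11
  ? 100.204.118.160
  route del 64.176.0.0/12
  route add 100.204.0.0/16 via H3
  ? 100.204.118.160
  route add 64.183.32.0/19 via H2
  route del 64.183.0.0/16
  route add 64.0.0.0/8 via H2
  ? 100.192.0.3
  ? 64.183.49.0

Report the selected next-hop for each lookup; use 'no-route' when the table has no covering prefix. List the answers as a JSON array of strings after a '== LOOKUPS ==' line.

Trace:
  + 64.0.0.0/7 (H6) depth=7
  + 0.128.0.0/13 (H5) depth=13
  lookup 0.128.220.171: bits 0000000010000 walk d0:-→d1:-→d2:-→d3:-→d4:-→d5:-→d6:-→d7:-→d8:-→d9:-→d10:-→d11:-→d12:-→d13:H5 -> H5
  + 64.183.0.0/16 (H5) depth=16
  + 0.128.4.131/32 (H2) depth=32
  + 64.183.49.0/24 (H0) depth=24
  lookup 0.128.3.37: bits 000000001000000000000 walk d0:-→d1:-→d2:-→d3:-→d4:-→d5:-→d6:-→d7:-→d8:-→d9:-→d10:-→d11:-→d12:-→d13:H5→d14:-→d15:-→d16:-→d17:-→d18:-→d19:-→d20:-→d21:- -> H5
  lookup 64.0.0.0: bits 01000000 walk d0:-→d1:-→d2:-→d3:-→d4:-→d5:-→d6:-→d7:H6→d8:- -> H6
  + 64.160.0.0/11 (H4) depth=11
  + 0.0.0.0/8 (H1) depth=8
  + 0.128.0.0/12 (H4) depth=12
  + 0.0.0.0/8 (H4) depth=8
  + 0.128.0.0/20 (H4) depth=20
  del 0.128.0.0/13 (clear depth 13)
  + 0.128.4.0/22 (H2) depth=22
  + 64.176.0.0/12 (H1) depth=12
  + 0.0.0.0/0 (H0) depth=0
  del 0.128.4.0/22 (clear depth 22)
  + 100.192.0.0/12 (H1) depth=12
  del 0.0.0.0/8 (clear depth 8)
  del 0.128.4.131/32 (clear depth 32)
  lookup 64.160.14.219: bits 01000000101 walk d0:H0→d1:-→d2:-→d3:-→d4:-→d5:-→d6:-→d7:H6→d8:-→d9:-→d10:-→d11:H4 -> H4
  + 100.204.118.160/28 (H4) depth=28
  + 64.183.49.138/32 (H6) depth=32
  + 64.183.49.128/28 (H4) depth=28
  + 0.128.0.0/16 (H2) depth=16
  lookup 0.128.0.11: bits 000000001000000000000 walk d0:H0→d1:-→d2:-→d3:-→d4:-→d5:-→d6:-→d7:-→d8:-→d9:-→d10:-→d11:-→d12:H4→d13:-→d14:-→d15:-→d16:H2→d17:-→d18:-→d19:-→d20:H4→d21:- -> H4
  lookup 100.204.118.160: bits 0110010011001100011101101010 walk d0:H0→d1:-→d2:-→d3:-→d4:-→d5:-→d6:-→d7:-→d8:-→d9:-→d10:-→d11:-→d12:H1→d13:-→d14:-→d15:-→d16:-→d17:-→d18:-→d19:-→d20:-→d21:-→d22:-→d23:-→d24:-→d25:-→d26:-→d27:-→d28:H4 -> H4
  del 64.176.0.0/12 (clear depth 12)
  + 100.204.0.0/16 (H3) depth=16
  lookup 100.204.118.160: bits 0110010011001100011101101010 walk d0:H0→d1:-→d2:-→d3:-→d4:-→d5:-→d6:-→d7:-→d8:-→d9:-→d10:-→d11:-→d12:H1→d13:-→d14:-→d15:-→d16:H3→d17:-→d18:-→d19:-→d20:-→d21:-→d22:-→d23:-→d24:-→d25:-→d26:-→d27:-→d28:H4 -> H4
  + 64.183.32.0/19 (H2) depth=19
  del 64.183.0.0/16 (clear depth 16)
  + 64.0.0.0/8 (H2) depth=8
  lookup 100.192.0.3: bits 011001001100 walk d0:H0→d1:-→d2:-→d3:-→d4:-→d5:-→d6:-→d7:-→d8:-→d9:-→d10:-→d11:-→d12:H1 -> H1
  lookup 64.183.49.0: bits 010000001011011100110001 walk d0:H0→d1:-→d2:-→d3:-→d4:-→d5:-→d6:-→d7:H6→d8:H2→d9:-→d10:-→d11:H4→d12:-→d13:-→d14:-→d15:-→d16:-→d17:-→d18:-→d19:H2→d20:-→d21:-→d22:-→d23:-→d24:H0 -> H0

== LOOKUPS ==
["H5","H5","H6","H4","H4","H4","H4","H1","H0"]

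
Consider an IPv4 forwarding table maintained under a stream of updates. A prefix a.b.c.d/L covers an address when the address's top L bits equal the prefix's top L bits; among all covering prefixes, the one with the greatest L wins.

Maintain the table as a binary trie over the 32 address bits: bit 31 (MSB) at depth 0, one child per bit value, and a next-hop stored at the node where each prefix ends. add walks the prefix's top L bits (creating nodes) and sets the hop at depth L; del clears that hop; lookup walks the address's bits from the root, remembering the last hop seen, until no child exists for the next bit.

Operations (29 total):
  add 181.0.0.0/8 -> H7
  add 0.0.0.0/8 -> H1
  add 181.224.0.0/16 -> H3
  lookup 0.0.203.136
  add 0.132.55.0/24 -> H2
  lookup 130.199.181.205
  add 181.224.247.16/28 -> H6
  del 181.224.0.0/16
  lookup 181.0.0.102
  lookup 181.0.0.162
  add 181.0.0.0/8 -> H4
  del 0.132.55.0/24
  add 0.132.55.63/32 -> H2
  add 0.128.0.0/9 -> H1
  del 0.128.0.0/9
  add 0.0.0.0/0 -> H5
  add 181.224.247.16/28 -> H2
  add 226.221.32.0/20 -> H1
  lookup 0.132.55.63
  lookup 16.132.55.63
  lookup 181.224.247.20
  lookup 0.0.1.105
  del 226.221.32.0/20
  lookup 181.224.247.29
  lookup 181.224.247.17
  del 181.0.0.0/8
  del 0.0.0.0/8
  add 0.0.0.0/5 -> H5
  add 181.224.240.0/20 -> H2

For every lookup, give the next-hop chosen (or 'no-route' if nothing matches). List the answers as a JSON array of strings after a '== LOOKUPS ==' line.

Trace:
  add 181.0.0.0/8 -> H7 at depth 8
  add 0.0.0.0/8 -> H1 at depth 8
  add 181.224.0.0/16 -> H3 at depth 16
  lookup 0.0.203.136: bits 00000000 walk d0:-→d1:-→d2:-→d3:-→d4:-→d5:-→d6:-→d7:-→d8:H1 -> H1
  add 0.132.55.0/24 -> H2 at depth 24
  lookup 130.199.181.205: bits 10 walk d0:-→d1:-→d2:- -> no-route
  add 181.224.247.16/28 -> H6 at depth 28
  del 181.224.0.0/16 (clear depth 16)
  lookup 181.0.0.102: bits 10110101 walk d0:-→d1:-→d2:-→d3:-→d4:-→d5:-→d6:-→d7:-→d8:H7 -> H7
  lookup 181.0.0.162: bits 10110101 walk d0:-→d1:-→d2:-→d3:-→d4:-→d5:-→d6:-→d7:-→d8:H7 -> H7
  add 181.0.0.0/8 -> H4 at depth 8
  del 0.132.55.0/24 (clear depth 24)
  add 0.132.55.63/32 -> H2 at depth 32
  add 0.128.0.0/9 -> H1 at depth 9
  del 0.128.0.0/9 (clear depth 9)
  add 0.0.0.0/0 -> H5 at depth 0
  add 181.224.247.16/28 -> H2 at depth 28
  add 226.221.32.0/20 -> H1 at depth 20
  lookup 0.132.55.63: bits 00000000100001000011011100111111 walk d0:H5→d1:-→d2:-→d3:-→d4:-→d5:-→d6:-→d7:-→d8:H1→d9:-→d10:-→d11:-→d12:-→d13:-→d14:-→d15:-→d16:-→d17:-→d18:-→d19:-→d20:-→d21:-→d22:-→d23:-→d24:-→d25:-→d26:-→d27:-→d28:-→d29:-→d30:-→d31:-→d32:H2 -> H2
  lookup 16.132.55.63: bits 000 walk d0:H5→d1:-→d2:-→d3:- -> H5
  lookup 181.224.247.20: bits 1011010111100000111101110001 walk d0:H5→d1:-→d2:-→d3:-→d4:-→d5:-→d6:-→d7:-→d8:H4→d9:-→d10:-→d11:-→d12:-→d13:-→d14:-→d15:-→d16:-→d17:-→d18:-→d19:-→d20:-→d21:-→d22:-→d23:-→d24:-→d25:-→d26:-→d27:-→d28:H2 -> H2
  lookup 0.0.1.105: bits 00000000 walk d0:H5→d1:-→d2:-→d3:-→d4:-→d5:-→d6:-→d7:-→d8:H1 -> H1
  del 226.221.32.0/20 (clear depth 20)
  lookup 181.224.247.29: bits 1011010111100000111101110001 walk d0:H5→d1:-→d2:-→d3:-→d4:-→d5:-→d6:-→d7:-→d8:H4→d9:-→d10:-→d11:-→d12:-→d13:-→d14:-→d15:-→d16:-→d17:-→d18:-→d19:-→d20:-→d21:-→d22:-→d23:-→d24:-→d25:-→d26:-→d27:-→d28:H2 -> H2
  lookup 181.224.247.17: bits 1011010111100000111101110001 walk d0:H5→d1:-→d2:-→d3:-→d4:-→d5:-→d6:-→d7:-→d8:H4→d9:-→d10:-→d11:-→d12:-→d13:-→d14:-→d15:-→d16:-→d17:-→d18:-→d19:-→d20:-→d21:-→d22:-→d23:-→d24:-→d25:-→d26:-→d27:-→d28:H2 -> H2
  del 181.0.0.0/8 (clear depth 8)
  del 0.0.0.0/8 (clear depth 8)
  add 0.0.0.0/5 -> H5 at depth 5
  add 181.224.240.0/20 -> H2 at depth 20

== LOOKUPS ==
["H1","no-route","H7","H7","H2","H5","H2","H1","H2","H2"]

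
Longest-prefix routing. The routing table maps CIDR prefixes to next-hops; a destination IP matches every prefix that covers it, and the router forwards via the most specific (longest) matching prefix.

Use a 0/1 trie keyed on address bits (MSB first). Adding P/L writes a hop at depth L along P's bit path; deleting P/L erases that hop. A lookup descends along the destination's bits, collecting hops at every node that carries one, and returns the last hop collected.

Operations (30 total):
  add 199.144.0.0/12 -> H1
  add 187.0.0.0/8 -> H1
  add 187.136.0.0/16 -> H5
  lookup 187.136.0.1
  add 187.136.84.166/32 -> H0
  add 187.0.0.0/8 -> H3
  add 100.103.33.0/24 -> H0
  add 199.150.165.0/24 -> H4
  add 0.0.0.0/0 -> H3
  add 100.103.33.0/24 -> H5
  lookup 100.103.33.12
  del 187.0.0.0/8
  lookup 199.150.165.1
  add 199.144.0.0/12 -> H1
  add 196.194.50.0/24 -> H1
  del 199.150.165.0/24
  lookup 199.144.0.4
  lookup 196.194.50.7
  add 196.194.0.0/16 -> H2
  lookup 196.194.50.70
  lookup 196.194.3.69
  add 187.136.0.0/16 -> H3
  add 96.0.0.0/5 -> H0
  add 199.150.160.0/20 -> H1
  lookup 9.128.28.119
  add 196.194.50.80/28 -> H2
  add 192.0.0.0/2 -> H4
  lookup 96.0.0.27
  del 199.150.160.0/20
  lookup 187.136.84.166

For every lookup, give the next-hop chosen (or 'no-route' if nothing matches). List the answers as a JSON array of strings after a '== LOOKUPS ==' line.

Trace:
  add 199.144.0.0/12 -> H1 at depth 12
  add 187.0.0.0/8 -> H1 at depth 8
  add 187.136.0.0/16 -> H5 at depth 16
  ? 187.136.0.1  path d0:-→d1:-→d2:-→d3:-→d4:-→d5:-→d6:-→d7:-→d8:H1→d9:-→d10:-→d11:-→d12:-→d13:-→d14:-→d15:-→d16:H5  best=H5
  add 187.136.84.166/32 -> H0 at depth 32
  add 187.0.0.0/8 -> H3 at depth 8
  add 100.103.33.0/24 -> H0 at depth 24
  add 199.150.165.0/24 -> H4 at depth 24
  add 0.0.0.0/0 -> H3 at depth 0
  add 100.103.33.0/24 -> H5 at depth 24
  ? 100.103.33.12  path d0:H3→d1:-→d2:-→d3:-→d4:-→d5:-→d6:-→d7:-→d8:-→d9:-→d10:-→d11:-→d12:-→d13:-→d14:-→d15:-→d16:-→d17:-→d18:-→d19:-→d20:-→d21:-→d22:-→d23:-→d24:H5  best=H5
  del 187.0.0.0/8 (clear depth 8)
  ? 199.150.165.1  path d0:H3→d1:-→d2:-→d3:-→d4:-→d5:-→d6:-→d7:-→d8:-→d9:-→d10:-→d11:-→d12:H1→d13:-→d14:-→d15:-→d16:-→d17:-→d18:-→d19:-→d20:-→d21:-→d22:-→d23:-→d24:H4  best=H4
  add 199.144.0.0/12 -> H1 at depth 12
  add 196.194.50.0/24 -> H1 at depth 24
  del 199.150.165.0/24 (clear depth 24)
  ? 199.144.0.4  path d0:H3→d1:-→d2:-→d3:-→d4:-→d5:-→d6:-→d7:-→d8:-→d9:-→d10:-→d11:-→d12:H1→d13:-  best=H1
  ? 196.194.50.7  path d0:H3→d1:-→d2:-→d3:-→d4:-→d5:-→d6:-→d7:-→d8:-→d9:-→d10:-→d11:-→d12:-→d13:-→d14:-→d15:-→d16:-→d17:-→d18:-→d19:-→d20:-→d21:-→d22:-→d23:-→d24:H1  best=H1
  add 196.194.0.0/16 -> H2 at depth 16
  ? 196.194.50.70  path d0:H3→d1:-→d2:-→d3:-→d4:-→d5:-→d6:-→d7:-→d8:-→d9:-→d10:-→d11:-→d12:-→d13:-→d14:-→d15:-→d16:H2→d17:-→d18:-→d19:-→d20:-→d21:-→d22:-→d23:-→d24:H1  best=H1
  ? 196.194.3.69  path d0:H3→d1:-→d2:-→d3:-→d4:-→d5:-→d6:-→d7:-→d8:-→d9:-→d10:-→d11:-→d12:-→d13:-→d14:-→d15:-→d16:H2→d17:-→d18:-  best=H2
  add 187.136.0.0/16 -> H3 at depth 16
  add 96.0.0.0/5 -> H0 at depth 5
  add 199.150.160.0/20 -> H1 at depth 20
  ? 9.128.28.119  path d0:H3→d1:-  best=H3
  add 196.194.50.80/28 -> H2 at depth 28
  add 192.0.0.0/2 -> H4 at depth 2
  ? 96.0.0.27  path d0:H3→d1:-→d2:-→d3:-→d4:-→d5:H0  best=H0
  del 199.150.160.0/20 (clear depth 20)
  ? 187.136.84.166  path d0:H3→d1:-→d2:-→d3:-→d4:-→d5:-→d6:-→d7:-→d8:-→d9:-→d10:-→d11:-→d12:-→d13:-→d14:-→d15:-→d16:H3→d17:-→d18:-→d19:-→d20:-→d21:-→d22:-→d23:-→d24:-→d25:-→d26:-→d27:-→d28:-→d29:-→d30:-→d31:-→d32:H0  best=H0

== LOOKUPS ==
["H5","H5","H4","H1","H1","H1","H2","H3","H0","H0"]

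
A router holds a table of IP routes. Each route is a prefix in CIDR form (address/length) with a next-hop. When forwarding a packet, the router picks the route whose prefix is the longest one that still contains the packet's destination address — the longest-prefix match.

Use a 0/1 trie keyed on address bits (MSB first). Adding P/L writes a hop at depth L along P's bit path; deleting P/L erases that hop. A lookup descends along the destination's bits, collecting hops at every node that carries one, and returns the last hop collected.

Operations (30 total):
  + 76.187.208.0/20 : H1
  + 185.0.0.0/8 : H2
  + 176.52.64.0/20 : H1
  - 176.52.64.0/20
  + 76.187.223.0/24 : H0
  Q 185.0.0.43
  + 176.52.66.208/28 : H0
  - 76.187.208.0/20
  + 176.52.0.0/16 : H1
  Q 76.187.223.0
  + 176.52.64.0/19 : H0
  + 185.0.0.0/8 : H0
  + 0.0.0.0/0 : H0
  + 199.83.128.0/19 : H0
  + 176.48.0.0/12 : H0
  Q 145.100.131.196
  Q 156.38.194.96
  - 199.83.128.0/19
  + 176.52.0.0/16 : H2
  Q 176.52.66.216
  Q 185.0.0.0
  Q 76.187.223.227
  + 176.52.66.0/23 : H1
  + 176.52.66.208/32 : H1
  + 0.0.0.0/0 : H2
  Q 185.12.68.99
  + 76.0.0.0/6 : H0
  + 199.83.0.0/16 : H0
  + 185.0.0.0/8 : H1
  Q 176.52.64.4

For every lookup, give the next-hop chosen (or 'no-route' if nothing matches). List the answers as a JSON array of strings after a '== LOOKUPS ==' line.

Apply in order:
  + 76.187.208.0/20 (H1) depth=20
  + 185.0.0.0/8 (H2) depth=8
  + 176.52.64.0/20 (H1) depth=20
  - 176.52.64.0/20 clear@20
  + 76.187.223.0/24 (H0) depth=24
  lookup 185.0.0.43: bits 10111001 walk d0:-→d1:-→d2:-→d3:-→d4:-→d5:-→d6:-→d7:-→d8:H2 -> H2
  + 176.52.66.208/28 (H0) depth=28
  - 76.187.208.0/20 clear@20
  + 176.52.0.0/16 (H1) depth=16
  lookup 76.187.223.0: bits 010011001011101111011111 walk d0:-→d1:-→d2:-→d3:-→d4:-→d5:-→d6:-→d7:-→d8:-→d9:-→d10:-→d11:-→d12:-→d13:-→d14:-→d15:-→d16:-→d17:-→d18:-→d19:-→d20:-→d21:-→d22:-→d23:-→d24:H0 -> H0
  + 176.52.64.0/19 (H0) depth=19
  + 185.0.0.0/8 (H0) depth=8
  + 0.0.0.0/0 (H0) depth=0
  + 199.83.128.0/19 (H0) depth=19
  + 176.48.0.0/12 (H0) depth=12
  lookup 145.100.131.196: bits 10 walk d0:H0→d1:-→d2:- -> H0
  lookup 156.38.194.96: bits 10 walk d0:H0→d1:-→d2:- -> H0
  - 199.83.128.0/19 clear@19
  + 176.52.0.0/16 (H2) depth=16
  lookup 176.52.66.216: bits 1011000000110100010000101101 walk d0:H0→d1:-→d2:-→d3:-→d4:-→d5:-→d6:-→d7:-→d8:-→d9:-→d10:-→d11:-→d12:H0→d13:-→d14:-→d15:-→d16:H2→d17:-→d18:-→d19:H0→d20:-→d21:-→d22:-→d23:-→d24:-→d25:-→d26:-→d27:-→d28:H0 -> H0
  lookup 185.0.0.0: bits 10111001 walk d0:H0→d1:-→d2:-→d3:-→d4:-→d5:-→d6:-→d7:-→d8:H0 -> H0
  lookup 76.187.223.227: bits 010011001011101111011111 walk d0:H0→d1:-→d2:-→d3:-→d4:-→d5:-→d6:-→d7:-→d8:-→d9:-→d10:-→d11:-→d12:-→d13:-→d14:-→d15:-→d16:-→d17:-→d18:-→d19:-→d20:-→d21:-→d22:-→d23:-→d24:H0 -> H0
  + 176.52.66.0/23 (H1) depth=23
  + 176.52.66.208/32 (H1) depth=32
  + 0.0.0.0/0 (H2) depth=0
  lookup 185.12.68.99: bits 10111001 walk d0:H2→d1:-→d2:-→d3:-→d4:-→d5:-→d6:-→d7:-→d8:H0 -> H0
  + 76.0.0.0/6 (H0) depth=6
  + 199.83.0.0/16 (H0) depth=16
  + 185.0.0.0/8 (H1) depth=8
  lookup 176.52.64.4: bits 1011000000110100010000 walk d0:H2→d1:-→d2:-→d3:-→d4:-→d5:-→d6:-→d7:-→d8:-→d9:-→d10:-→d11:-→d12:H0→d13:-→d14:-→d15:-→d16:H2→d17:-→d18:-→d19:H0→d20:-→d21:-→d22:- -> H0

== LOOKUPS ==
["H2","H0","H0","H0","H0","H0","H0","H0","H0"]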